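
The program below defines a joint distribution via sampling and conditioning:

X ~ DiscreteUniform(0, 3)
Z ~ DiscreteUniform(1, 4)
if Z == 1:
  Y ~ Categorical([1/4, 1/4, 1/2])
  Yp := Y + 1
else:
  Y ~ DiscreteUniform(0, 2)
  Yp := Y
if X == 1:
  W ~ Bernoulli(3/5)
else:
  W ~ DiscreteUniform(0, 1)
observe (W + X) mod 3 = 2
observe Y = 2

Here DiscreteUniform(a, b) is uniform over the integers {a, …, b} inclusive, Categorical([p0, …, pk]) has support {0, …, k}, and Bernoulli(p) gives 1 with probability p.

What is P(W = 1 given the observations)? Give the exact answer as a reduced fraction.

P(W = 1 | obs) = 6/11

Enumerate traces; 8 have nonzero weight after conditioning:
  (X=1, Z=1, Y=2, W=1) weight 3/160
  (X=1, Z=2, Y=2, W=1) weight 1/80
  (X=1, Z=3, Y=2, W=1) weight 1/80
  (X=1, Z=4, Y=2, W=1) weight 1/80
  (X=2, Z=1, Y=2, W=0) weight 1/64
  (X=2, Z=2, Y=2, W=0) weight 1/96
  (X=2, Z=3, Y=2, W=0) weight 1/96
  (X=2, Z=4, Y=2, W=0) weight 1/96
Group by W:
  weight(W=0) = 3/64
  weight(W=1) = 9/160
Total weight = 3/64 + 9/160 = 33/320
P(W=0 | obs) = 3/64 / 33/320 = 5/11
P(W=1 | obs) = 9/160 / 33/320 = 6/11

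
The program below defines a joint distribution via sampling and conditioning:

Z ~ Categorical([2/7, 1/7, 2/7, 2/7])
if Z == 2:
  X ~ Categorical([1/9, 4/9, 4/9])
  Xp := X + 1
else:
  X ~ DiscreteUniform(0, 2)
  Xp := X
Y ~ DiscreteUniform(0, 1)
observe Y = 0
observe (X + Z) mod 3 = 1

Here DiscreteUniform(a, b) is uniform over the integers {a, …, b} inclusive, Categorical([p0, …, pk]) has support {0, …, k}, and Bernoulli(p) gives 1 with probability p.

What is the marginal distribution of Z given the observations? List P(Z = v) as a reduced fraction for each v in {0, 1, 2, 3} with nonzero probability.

P(Z=0) = 6/23, P(Z=1) = 3/23, P(Z=2) = 8/23, P(Z=3) = 6/23

Enumerate traces; 4 have nonzero weight after conditioning:
  (Z=0, X=1, Y=0) weight 1/21
  (Z=1, X=0, Y=0) weight 1/42
  (Z=2, X=2, Y=0) weight 4/63
  (Z=3, X=1, Y=0) weight 1/21
Group by Z:
  weight(Z=0) = 1/21
  weight(Z=1) = 1/42
  weight(Z=2) = 4/63
  weight(Z=3) = 1/21
Total weight = 1/21 + 1/42 + 4/63 + 1/21 = 23/126
P(Z=0 | obs) = 1/21 / 23/126 = 6/23
P(Z=1 | obs) = 1/42 / 23/126 = 3/23
P(Z=2 | obs) = 4/63 / 23/126 = 8/23
P(Z=3 | obs) = 1/21 / 23/126 = 6/23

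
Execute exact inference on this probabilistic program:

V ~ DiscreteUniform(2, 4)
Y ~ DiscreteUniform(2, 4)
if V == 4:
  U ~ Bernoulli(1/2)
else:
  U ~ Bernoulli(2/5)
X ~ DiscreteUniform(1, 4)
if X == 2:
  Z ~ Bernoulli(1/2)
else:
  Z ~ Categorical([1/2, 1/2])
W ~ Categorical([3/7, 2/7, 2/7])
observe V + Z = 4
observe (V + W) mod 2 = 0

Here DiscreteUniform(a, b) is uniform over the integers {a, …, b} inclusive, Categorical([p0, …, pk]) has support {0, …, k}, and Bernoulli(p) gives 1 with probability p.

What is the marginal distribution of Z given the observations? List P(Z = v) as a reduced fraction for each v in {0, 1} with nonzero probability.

P(Z=0) = 5/7, P(Z=1) = 2/7

Enumerate traces; 72 have nonzero weight after conditioning:
  (V=3, Y=2, U=0, X=1, Z=1, W=1) weight 1/420
  (V=3, Y=2, U=0, X=2, Z=1, W=1) weight 1/420
  (V=3, Y=2, U=0, X=3, Z=1, W=1) weight 1/420
  (V=3, Y=2, U=0, X=4, Z=1, W=1) weight 1/420
  (V=3, Y=2, U=1, X=1, Z=1, W=1) weight 1/630
  (V=3, Y=2, U=1, X=2, Z=1, W=1) weight 1/630
  (V=3, Y=2, U=1, X=3, Z=1, W=1) weight 1/630
  (V=3, Y=2, U=1, X=4, Z=1, W=1) weight 1/630
  (V=4, Y=2, U=0, X=1, Z=0, W=0) weight 1/336
  … 63 more
Group by Z:
  weight(Z=0) = 5/42
  weight(Z=1) = 1/21
Total weight = 5/42 + 1/21 = 1/6
P(Z=0 | obs) = 5/42 / 1/6 = 5/7
P(Z=1 | obs) = 1/21 / 1/6 = 2/7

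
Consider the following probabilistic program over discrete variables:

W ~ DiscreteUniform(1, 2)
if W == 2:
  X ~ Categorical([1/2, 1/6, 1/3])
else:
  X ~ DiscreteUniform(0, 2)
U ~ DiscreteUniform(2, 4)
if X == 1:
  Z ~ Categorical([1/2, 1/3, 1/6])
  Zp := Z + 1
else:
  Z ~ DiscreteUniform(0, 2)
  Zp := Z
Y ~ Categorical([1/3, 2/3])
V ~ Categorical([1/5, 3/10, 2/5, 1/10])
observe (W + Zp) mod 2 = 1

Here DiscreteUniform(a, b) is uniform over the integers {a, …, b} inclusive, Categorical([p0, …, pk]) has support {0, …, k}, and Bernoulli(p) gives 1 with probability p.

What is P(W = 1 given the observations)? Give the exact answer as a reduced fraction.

Enumerate traces; 216 have nonzero weight after conditioning:
  (W=1, X=0, U=2, Z=0, Y=0, V=0) weight 1/810
  (W=1, X=0, U=2, Z=0, Y=0, V=1) weight 1/540
  (W=1, X=0, U=2, Z=0, Y=0, V=2) weight 1/405
  (W=1, X=0, U=2, Z=0, Y=0, V=3) weight 1/1620
  (W=1, X=0, U=2, Z=0, Y=1, V=0) weight 1/405
  (W=1, X=0, U=2, Z=0, Y=1, V=1) weight 1/270
  (W=1, X=0, U=2, Z=0, Y=1, V=2) weight 2/405
  (W=1, X=0, U=2, Z=0, Y=1, V=3) weight 1/810
  (W=2, X=0, U=2, Z=1, Y=0, V=0) weight 1/540
  … 207 more
Group by W:
  weight(W=1) = 5/18
  weight(W=2) = 7/36
Total weight = 5/18 + 7/36 = 17/36
P(W=1 | obs) = 5/18 / 17/36 = 10/17
P(W=2 | obs) = 7/36 / 17/36 = 7/17

P(W = 1 | obs) = 10/17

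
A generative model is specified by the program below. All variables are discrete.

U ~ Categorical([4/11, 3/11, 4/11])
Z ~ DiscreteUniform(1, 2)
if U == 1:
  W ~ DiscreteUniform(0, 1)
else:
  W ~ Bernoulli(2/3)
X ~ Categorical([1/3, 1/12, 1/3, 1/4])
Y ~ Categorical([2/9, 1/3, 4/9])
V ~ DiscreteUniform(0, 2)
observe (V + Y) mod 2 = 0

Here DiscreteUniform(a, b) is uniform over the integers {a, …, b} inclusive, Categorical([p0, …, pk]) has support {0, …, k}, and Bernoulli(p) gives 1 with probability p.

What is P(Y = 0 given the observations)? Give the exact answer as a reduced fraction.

P(Y = 0 | obs) = 4/15

Enumerate traces; 240 have nonzero weight after conditioning:
  (U=0, Z=1, W=0, X=0, Y=0, V=0) weight 4/2673
  (U=0, Z=1, W=0, X=0, Y=0, V=2) weight 4/2673
  (U=0, Z=1, W=0, X=0, Y=1, V=1) weight 2/891
  (U=0, Z=1, W=0, X=0, Y=2, V=0) weight 8/2673
  (U=0, Z=1, W=0, X=0, Y=2, V=2) weight 8/2673
  (U=0, Z=1, W=0, X=1, Y=0, V=0) weight 1/2673
  (U=0, Z=1, W=0, X=1, Y=0, V=2) weight 1/2673
  (U=0, Z=1, W=0, X=1, Y=1, V=1) weight 1/1782
  … 232 more
Group by Y:
  weight(Y=0) = 4/27
  weight(Y=1) = 1/9
  weight(Y=2) = 8/27
Total weight = 4/27 + 1/9 + 8/27 = 5/9
P(Y=0 | obs) = 4/27 / 5/9 = 4/15
P(Y=1 | obs) = 1/9 / 5/9 = 1/5
P(Y=2 | obs) = 8/27 / 5/9 = 8/15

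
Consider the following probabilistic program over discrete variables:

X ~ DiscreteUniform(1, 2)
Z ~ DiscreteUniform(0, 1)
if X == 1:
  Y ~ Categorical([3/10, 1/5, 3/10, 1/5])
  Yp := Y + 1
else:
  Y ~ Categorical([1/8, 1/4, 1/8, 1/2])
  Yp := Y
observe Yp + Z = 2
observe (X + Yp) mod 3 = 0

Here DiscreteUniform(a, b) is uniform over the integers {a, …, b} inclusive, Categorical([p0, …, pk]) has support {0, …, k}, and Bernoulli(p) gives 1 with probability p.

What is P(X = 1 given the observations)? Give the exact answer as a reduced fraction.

Enumerate traces; 2 have nonzero weight after conditioning:
  (X=1, Z=0, Y=1) weight 1/20
  (X=2, Z=1, Y=1) weight 1/16
Group by X:
  weight(X=1) = 1/20
  weight(X=2) = 1/16
Total weight = 1/20 + 1/16 = 9/80
P(X=1 | obs) = 1/20 / 9/80 = 4/9
P(X=2 | obs) = 1/16 / 9/80 = 5/9

P(X = 1 | obs) = 4/9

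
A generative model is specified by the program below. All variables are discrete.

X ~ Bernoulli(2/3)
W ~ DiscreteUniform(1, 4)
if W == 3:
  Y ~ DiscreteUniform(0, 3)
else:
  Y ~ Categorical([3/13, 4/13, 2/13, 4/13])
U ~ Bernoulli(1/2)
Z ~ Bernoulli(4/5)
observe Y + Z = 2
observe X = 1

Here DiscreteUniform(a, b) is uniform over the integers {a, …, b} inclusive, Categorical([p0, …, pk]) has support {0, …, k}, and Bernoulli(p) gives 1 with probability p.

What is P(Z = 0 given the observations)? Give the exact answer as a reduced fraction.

Enumerate traces; 16 have nonzero weight after conditioning:
  (X=1, W=1, Y=1, U=0, Z=1) weight 4/195
  (X=1, W=1, Y=1, U=1, Z=1) weight 4/195
  (X=1, W=1, Y=2, U=0, Z=0) weight 1/390
  (X=1, W=1, Y=2, U=1, Z=0) weight 1/390
  (X=1, W=2, Y=1, U=0, Z=1) weight 4/195
  (X=1, W=2, Y=1, U=1, Z=1) weight 4/195
  (X=1, W=2, Y=2, U=0, Z=0) weight 1/390
  (X=1, W=2, Y=2, U=1, Z=0) weight 1/390
  … 8 more
Group by Z:
  weight(Z=0) = 37/1560
  weight(Z=1) = 61/390
Total weight = 37/1560 + 61/390 = 281/1560
P(Z=0 | obs) = 37/1560 / 281/1560 = 37/281
P(Z=1 | obs) = 61/390 / 281/1560 = 244/281

P(Z = 0 | obs) = 37/281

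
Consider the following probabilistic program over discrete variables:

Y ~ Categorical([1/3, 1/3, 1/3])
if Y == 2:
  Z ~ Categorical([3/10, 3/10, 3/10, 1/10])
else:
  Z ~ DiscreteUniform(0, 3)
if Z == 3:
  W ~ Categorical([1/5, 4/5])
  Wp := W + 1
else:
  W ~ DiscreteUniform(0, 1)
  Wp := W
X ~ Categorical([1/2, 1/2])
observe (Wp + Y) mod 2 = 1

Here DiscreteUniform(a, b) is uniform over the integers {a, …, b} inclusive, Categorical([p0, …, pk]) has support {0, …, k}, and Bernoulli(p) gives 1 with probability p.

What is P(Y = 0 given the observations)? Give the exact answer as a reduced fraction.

P(Y = 0 | obs) = 85/294

Enumerate traces; 24 have nonzero weight after conditioning:
  (Y=0, Z=0, W=1, X=0) weight 1/48
  (Y=0, Z=0, W=1, X=1) weight 1/48
  (Y=0, Z=1, W=1, X=0) weight 1/48
  (Y=0, Z=1, W=1, X=1) weight 1/48
  (Y=0, Z=2, W=1, X=0) weight 1/48
  (Y=0, Z=2, W=1, X=1) weight 1/48
  (Y=0, Z=3, W=0, X=0) weight 1/120
  (Y=0, Z=3, W=0, X=1) weight 1/120
  (Y=1, Z=0, W=0, X=0) weight 1/48
  (Y=2, Z=0, W=1, X=0) weight 1/40
  … 14 more
Group by Y:
  weight(Y=0) = 17/120
  weight(Y=1) = 23/120
  weight(Y=2) = 47/300
Total weight = 17/120 + 23/120 + 47/300 = 49/100
P(Y=0 | obs) = 17/120 / 49/100 = 85/294
P(Y=1 | obs) = 23/120 / 49/100 = 115/294
P(Y=2 | obs) = 47/300 / 49/100 = 47/147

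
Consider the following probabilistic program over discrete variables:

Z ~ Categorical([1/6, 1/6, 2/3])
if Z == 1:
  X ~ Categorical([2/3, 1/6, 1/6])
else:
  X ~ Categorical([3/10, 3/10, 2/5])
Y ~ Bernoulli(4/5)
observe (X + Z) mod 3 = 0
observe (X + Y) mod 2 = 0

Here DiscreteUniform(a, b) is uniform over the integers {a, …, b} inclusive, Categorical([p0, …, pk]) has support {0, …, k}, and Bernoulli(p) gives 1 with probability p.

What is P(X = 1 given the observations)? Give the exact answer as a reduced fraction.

Enumerate traces; 3 have nonzero weight after conditioning:
  (Z=0, X=0, Y=0) weight 1/100
  (Z=1, X=2, Y=0) weight 1/180
  (Z=2, X=1, Y=1) weight 4/25
Group by X:
  weight(X=0) = 1/100
  weight(X=1) = 4/25
  weight(X=2) = 1/180
Total weight = 1/100 + 4/25 + 1/180 = 79/450
P(X=0 | obs) = 1/100 / 79/450 = 9/158
P(X=1 | obs) = 4/25 / 79/450 = 72/79
P(X=2 | obs) = 1/180 / 79/450 = 5/158

P(X = 1 | obs) = 72/79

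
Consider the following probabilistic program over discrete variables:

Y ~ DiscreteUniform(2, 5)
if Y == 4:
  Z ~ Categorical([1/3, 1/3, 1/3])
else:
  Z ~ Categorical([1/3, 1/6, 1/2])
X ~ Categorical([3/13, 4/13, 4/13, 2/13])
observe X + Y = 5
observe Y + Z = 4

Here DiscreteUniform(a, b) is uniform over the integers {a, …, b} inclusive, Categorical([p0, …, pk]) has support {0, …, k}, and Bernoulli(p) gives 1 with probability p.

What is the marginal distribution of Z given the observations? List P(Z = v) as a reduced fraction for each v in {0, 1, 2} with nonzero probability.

P(Z=0) = 4/9, P(Z=1) = 2/9, P(Z=2) = 1/3

Enumerate traces; 3 have nonzero weight after conditioning:
  (Y=2, Z=2, X=3) weight 1/52
  (Y=3, Z=1, X=2) weight 1/78
  (Y=4, Z=0, X=1) weight 1/39
Group by Z:
  weight(Z=0) = 1/39
  weight(Z=1) = 1/78
  weight(Z=2) = 1/52
Total weight = 1/39 + 1/78 + 1/52 = 3/52
P(Z=0 | obs) = 1/39 / 3/52 = 4/9
P(Z=1 | obs) = 1/78 / 3/52 = 2/9
P(Z=2 | obs) = 1/52 / 3/52 = 1/3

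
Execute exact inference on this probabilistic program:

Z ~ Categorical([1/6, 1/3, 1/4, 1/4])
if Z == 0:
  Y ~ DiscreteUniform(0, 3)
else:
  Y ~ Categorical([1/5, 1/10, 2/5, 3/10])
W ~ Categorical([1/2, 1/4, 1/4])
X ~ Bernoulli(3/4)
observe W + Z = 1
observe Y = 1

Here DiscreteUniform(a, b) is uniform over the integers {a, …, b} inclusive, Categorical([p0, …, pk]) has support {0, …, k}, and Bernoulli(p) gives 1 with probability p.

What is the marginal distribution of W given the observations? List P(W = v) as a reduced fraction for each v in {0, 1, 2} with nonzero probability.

P(W=0) = 8/13, P(W=1) = 5/13

Enumerate traces; 4 have nonzero weight after conditioning:
  (Z=0, Y=1, W=1, X=0) weight 1/384
  (Z=0, Y=1, W=1, X=1) weight 1/128
  (Z=1, Y=1, W=0, X=0) weight 1/240
  (Z=1, Y=1, W=0, X=1) weight 1/80
Group by W:
  weight(W=0) = 1/60
  weight(W=1) = 1/96
Total weight = 1/60 + 1/96 = 13/480
P(W=0 | obs) = 1/60 / 13/480 = 8/13
P(W=1 | obs) = 1/96 / 13/480 = 5/13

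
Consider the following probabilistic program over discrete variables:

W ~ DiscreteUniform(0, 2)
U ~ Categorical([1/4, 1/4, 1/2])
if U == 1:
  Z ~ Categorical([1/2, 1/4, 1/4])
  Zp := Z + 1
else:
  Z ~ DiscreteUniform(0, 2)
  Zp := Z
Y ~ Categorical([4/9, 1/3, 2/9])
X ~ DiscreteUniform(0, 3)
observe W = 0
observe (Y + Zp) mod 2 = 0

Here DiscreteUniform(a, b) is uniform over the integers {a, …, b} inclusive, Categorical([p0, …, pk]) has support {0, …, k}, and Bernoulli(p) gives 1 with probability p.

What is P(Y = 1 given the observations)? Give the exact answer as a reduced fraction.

Enumerate traces; 56 have nonzero weight after conditioning:
  (W=0, U=0, Z=0, Y=0, X=0) weight 1/324
  (W=0, U=0, Z=0, Y=0, X=1) weight 1/324
  (W=0, U=0, Z=0, Y=0, X=2) weight 1/324
  (W=0, U=0, Z=0, Y=0, X=3) weight 1/324
  (W=0, U=0, Z=0, Y=2, X=0) weight 1/648
  (W=0, U=0, Z=0, Y=2, X=1) weight 1/648
  (W=0, U=0, Z=0, Y=2, X=2) weight 1/648
  (W=0, U=0, Z=0, Y=2, X=3) weight 1/648
  (W=0, U=0, Z=1, Y=1, X=0) weight 1/432
  … 47 more
Group by Y:
  weight(Y=0) = 1/12
  weight(Y=1) = 7/144
  weight(Y=2) = 1/24
Total weight = 1/12 + 7/144 + 1/24 = 25/144
P(Y=0 | obs) = 1/12 / 25/144 = 12/25
P(Y=1 | obs) = 7/144 / 25/144 = 7/25
P(Y=2 | obs) = 1/24 / 25/144 = 6/25

P(Y = 1 | obs) = 7/25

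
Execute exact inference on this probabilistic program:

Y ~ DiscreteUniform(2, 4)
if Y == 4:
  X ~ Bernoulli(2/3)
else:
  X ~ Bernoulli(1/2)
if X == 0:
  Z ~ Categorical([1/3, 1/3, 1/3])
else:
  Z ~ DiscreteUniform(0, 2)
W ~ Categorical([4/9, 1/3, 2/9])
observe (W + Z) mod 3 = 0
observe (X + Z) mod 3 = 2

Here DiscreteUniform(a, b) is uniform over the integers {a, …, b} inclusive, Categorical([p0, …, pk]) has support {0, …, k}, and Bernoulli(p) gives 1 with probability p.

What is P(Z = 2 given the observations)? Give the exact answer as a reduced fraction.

Enumerate traces; 6 have nonzero weight after conditioning:
  (Y=2, X=0, Z=2, W=1) weight 1/54
  (Y=2, X=1, Z=1, W=2) weight 1/81
  (Y=3, X=0, Z=2, W=1) weight 1/54
  (Y=3, X=1, Z=1, W=2) weight 1/81
  (Y=4, X=0, Z=2, W=1) weight 1/81
  (Y=4, X=1, Z=1, W=2) weight 4/243
Group by Z:
  weight(Z=1) = 10/243
  weight(Z=2) = 4/81
Total weight = 10/243 + 4/81 = 22/243
P(Z=1 | obs) = 10/243 / 22/243 = 5/11
P(Z=2 | obs) = 4/81 / 22/243 = 6/11

P(Z = 2 | obs) = 6/11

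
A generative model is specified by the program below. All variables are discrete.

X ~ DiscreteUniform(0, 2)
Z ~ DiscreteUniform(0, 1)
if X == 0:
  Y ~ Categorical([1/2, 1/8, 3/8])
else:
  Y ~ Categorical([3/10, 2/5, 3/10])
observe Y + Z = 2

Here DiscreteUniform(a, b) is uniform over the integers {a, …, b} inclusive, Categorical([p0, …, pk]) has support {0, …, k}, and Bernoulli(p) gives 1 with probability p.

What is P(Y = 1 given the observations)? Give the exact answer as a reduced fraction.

Enumerate traces; 6 have nonzero weight after conditioning:
  (X=0, Z=0, Y=2) weight 1/16
  (X=0, Z=1, Y=1) weight 1/48
  (X=1, Z=0, Y=2) weight 1/20
  (X=1, Z=1, Y=1) weight 1/15
  (X=2, Z=0, Y=2) weight 1/20
  (X=2, Z=1, Y=1) weight 1/15
Group by Y:
  weight(Y=1) = 37/240
  weight(Y=2) = 13/80
Total weight = 37/240 + 13/80 = 19/60
P(Y=1 | obs) = 37/240 / 19/60 = 37/76
P(Y=2 | obs) = 13/80 / 19/60 = 39/76

P(Y = 1 | obs) = 37/76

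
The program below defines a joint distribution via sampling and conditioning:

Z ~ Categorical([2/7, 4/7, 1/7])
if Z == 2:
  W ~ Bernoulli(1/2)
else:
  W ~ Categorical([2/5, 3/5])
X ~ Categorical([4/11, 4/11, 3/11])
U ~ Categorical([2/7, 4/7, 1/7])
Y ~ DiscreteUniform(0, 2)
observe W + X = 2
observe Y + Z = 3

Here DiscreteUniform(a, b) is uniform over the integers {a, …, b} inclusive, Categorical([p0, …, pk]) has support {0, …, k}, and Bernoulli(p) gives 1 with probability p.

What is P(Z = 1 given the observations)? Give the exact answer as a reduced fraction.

Enumerate traces; 12 have nonzero weight after conditioning:
  (Z=1, W=0, X=2, U=0, Y=2) weight 16/2695
  (Z=1, W=0, X=2, U=1, Y=2) weight 32/2695
  (Z=1, W=0, X=2, U=2, Y=2) weight 8/2695
  (Z=1, W=1, X=1, U=0, Y=2) weight 32/2695
  (Z=1, W=1, X=1, U=1, Y=2) weight 64/2695
  (Z=1, W=1, X=1, U=2, Y=2) weight 16/2695
  (Z=2, W=0, X=2, U=0, Y=1) weight 1/539
  (Z=2, W=0, X=2, U=1, Y=1) weight 2/539
  … 4 more
Group by Z:
  weight(Z=1) = 24/385
  weight(Z=2) = 1/66
Total weight = 24/385 + 1/66 = 179/2310
P(Z=1 | obs) = 24/385 / 179/2310 = 144/179
P(Z=2 | obs) = 1/66 / 179/2310 = 35/179

P(Z = 1 | obs) = 144/179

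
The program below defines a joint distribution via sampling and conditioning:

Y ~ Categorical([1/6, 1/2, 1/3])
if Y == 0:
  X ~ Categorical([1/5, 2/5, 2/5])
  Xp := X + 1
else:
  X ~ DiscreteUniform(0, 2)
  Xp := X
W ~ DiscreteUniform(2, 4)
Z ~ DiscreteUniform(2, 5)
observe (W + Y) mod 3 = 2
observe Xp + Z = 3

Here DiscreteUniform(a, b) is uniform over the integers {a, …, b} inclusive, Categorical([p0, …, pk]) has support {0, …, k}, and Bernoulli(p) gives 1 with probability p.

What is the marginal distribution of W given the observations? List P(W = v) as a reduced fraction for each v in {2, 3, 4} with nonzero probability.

Enumerate traces; 5 have nonzero weight after conditioning:
  (Y=0, X=0, W=2, Z=2) weight 1/360
  (Y=1, X=0, W=4, Z=3) weight 1/72
  (Y=1, X=1, W=4, Z=2) weight 1/72
  (Y=2, X=0, W=3, Z=3) weight 1/108
  (Y=2, X=1, W=3, Z=2) weight 1/108
Group by W:
  weight(W=2) = 1/360
  weight(W=3) = 1/54
  weight(W=4) = 1/36
Total weight = 1/360 + 1/54 + 1/36 = 53/1080
P(W=2 | obs) = 1/360 / 53/1080 = 3/53
P(W=3 | obs) = 1/54 / 53/1080 = 20/53
P(W=4 | obs) = 1/36 / 53/1080 = 30/53

P(W=2) = 3/53, P(W=3) = 20/53, P(W=4) = 30/53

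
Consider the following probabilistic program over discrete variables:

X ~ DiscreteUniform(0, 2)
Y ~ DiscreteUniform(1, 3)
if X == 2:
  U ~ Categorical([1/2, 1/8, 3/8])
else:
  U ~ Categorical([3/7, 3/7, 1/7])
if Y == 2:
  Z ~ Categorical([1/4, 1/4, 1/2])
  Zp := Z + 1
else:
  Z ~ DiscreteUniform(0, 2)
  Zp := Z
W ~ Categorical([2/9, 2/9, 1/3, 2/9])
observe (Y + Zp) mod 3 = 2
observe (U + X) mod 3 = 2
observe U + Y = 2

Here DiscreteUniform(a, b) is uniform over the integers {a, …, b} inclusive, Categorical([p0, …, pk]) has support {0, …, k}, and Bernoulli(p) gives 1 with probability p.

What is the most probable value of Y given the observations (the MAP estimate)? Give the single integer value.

argmax_v P(Y = v | obs) = 2

Enumerate traces; 8 have nonzero weight after conditioning:
  (X=1, Y=1, U=1, Z=1, W=0) weight 2/567
  (X=1, Y=1, U=1, Z=1, W=1) weight 2/567
  (X=1, Y=1, U=1, Z=1, W=2) weight 1/189
  (X=1, Y=1, U=1, Z=1, W=3) weight 2/567
  (X=2, Y=2, U=0, Z=2, W=0) weight 1/162
  (X=2, Y=2, U=0, Z=2, W=1) weight 1/162
  (X=2, Y=2, U=0, Z=2, W=2) weight 1/108
  (X=2, Y=2, U=0, Z=2, W=3) weight 1/162
Group by Y:
  weight(Y=1) = 1/63
  weight(Y=2) = 1/36
Total weight = 1/63 + 1/36 = 11/252
P(Y=1 | obs) = 1/63 / 11/252 = 4/11
P(Y=2 | obs) = 1/36 / 11/252 = 7/11
argmax = 2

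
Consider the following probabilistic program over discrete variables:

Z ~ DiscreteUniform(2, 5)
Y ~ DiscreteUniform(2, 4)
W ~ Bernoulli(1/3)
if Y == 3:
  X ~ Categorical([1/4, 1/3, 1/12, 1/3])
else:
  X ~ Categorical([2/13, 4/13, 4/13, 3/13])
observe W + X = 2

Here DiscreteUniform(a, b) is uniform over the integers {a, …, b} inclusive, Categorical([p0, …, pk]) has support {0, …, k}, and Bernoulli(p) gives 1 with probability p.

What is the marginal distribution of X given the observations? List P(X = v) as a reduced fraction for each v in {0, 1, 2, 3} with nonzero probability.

P(X=1) = 74/183, P(X=2) = 109/183

Enumerate traces; 24 have nonzero weight after conditioning:
  (Z=2, Y=2, W=0, X=2) weight 2/117
  (Z=2, Y=2, W=1, X=1) weight 1/117
  (Z=2, Y=3, W=0, X=2) weight 1/216
  (Z=2, Y=3, W=1, X=1) weight 1/108
  (Z=2, Y=4, W=0, X=2) weight 2/117
  (Z=2, Y=4, W=1, X=1) weight 1/117
  (Z=3, Y=2, W=0, X=2) weight 2/117
  (Z=3, Y=2, W=1, X=1) weight 1/117
  … 16 more
Group by X:
  weight(X=1) = 37/351
  weight(X=2) = 109/702
Total weight = 37/351 + 109/702 = 61/234
P(X=1 | obs) = 37/351 / 61/234 = 74/183
P(X=2 | obs) = 109/702 / 61/234 = 109/183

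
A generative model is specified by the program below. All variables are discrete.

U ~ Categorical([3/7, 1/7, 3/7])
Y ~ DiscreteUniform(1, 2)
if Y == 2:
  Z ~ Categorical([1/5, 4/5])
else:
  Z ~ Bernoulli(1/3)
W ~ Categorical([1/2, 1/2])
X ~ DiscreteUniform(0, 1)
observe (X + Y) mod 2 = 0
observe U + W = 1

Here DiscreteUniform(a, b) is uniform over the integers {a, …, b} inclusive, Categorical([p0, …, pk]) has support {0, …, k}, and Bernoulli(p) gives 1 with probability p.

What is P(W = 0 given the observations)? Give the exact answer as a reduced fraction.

Enumerate traces; 8 have nonzero weight after conditioning:
  (U=0, Y=1, Z=0, W=1, X=1) weight 1/28
  (U=0, Y=1, Z=1, W=1, X=1) weight 1/56
  (U=0, Y=2, Z=0, W=1, X=0) weight 3/280
  (U=0, Y=2, Z=1, W=1, X=0) weight 3/70
  (U=1, Y=1, Z=0, W=0, X=1) weight 1/84
  (U=1, Y=1, Z=1, W=0, X=1) weight 1/168
  (U=1, Y=2, Z=0, W=0, X=0) weight 1/280
  (U=1, Y=2, Z=1, W=0, X=0) weight 1/70
Group by W:
  weight(W=0) = 1/28
  weight(W=1) = 3/28
Total weight = 1/28 + 3/28 = 1/7
P(W=0 | obs) = 1/28 / 1/7 = 1/4
P(W=1 | obs) = 3/28 / 1/7 = 3/4

P(W = 0 | obs) = 1/4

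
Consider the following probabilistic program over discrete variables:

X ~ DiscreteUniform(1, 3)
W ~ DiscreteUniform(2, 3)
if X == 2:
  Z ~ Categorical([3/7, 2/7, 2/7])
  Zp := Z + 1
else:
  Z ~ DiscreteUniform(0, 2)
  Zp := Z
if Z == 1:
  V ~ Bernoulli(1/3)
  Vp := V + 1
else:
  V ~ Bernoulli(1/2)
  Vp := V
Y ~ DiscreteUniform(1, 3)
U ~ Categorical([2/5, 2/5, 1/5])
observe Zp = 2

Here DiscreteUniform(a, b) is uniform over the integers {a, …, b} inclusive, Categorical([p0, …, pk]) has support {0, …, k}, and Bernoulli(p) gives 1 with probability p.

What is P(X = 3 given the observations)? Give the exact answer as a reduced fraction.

P(X = 3 | obs) = 7/20

Enumerate traces; 108 have nonzero weight after conditioning:
  (X=1, W=2, Z=2, V=0, Y=1, U=0) weight 1/270
  (X=1, W=2, Z=2, V=0, Y=1, U=1) weight 1/270
  (X=1, W=2, Z=2, V=0, Y=1, U=2) weight 1/540
  (X=1, W=2, Z=2, V=0, Y=2, U=0) weight 1/270
  (X=1, W=2, Z=2, V=0, Y=2, U=1) weight 1/270
  (X=1, W=2, Z=2, V=0, Y=2, U=2) weight 1/540
  (X=1, W=2, Z=2, V=0, Y=3, U=0) weight 1/270
  (X=1, W=2, Z=2, V=0, Y=3, U=1) weight 1/270
  (X=2, W=2, Z=1, V=0, Y=1, U=0) weight 4/945
  (X=3, W=2, Z=2, V=0, Y=1, U=0) weight 1/270
  … 98 more
Group by X:
  weight(X=1) = 1/9
  weight(X=2) = 2/21
  weight(X=3) = 1/9
Total weight = 1/9 + 2/21 + 1/9 = 20/63
P(X=1 | obs) = 1/9 / 20/63 = 7/20
P(X=2 | obs) = 2/21 / 20/63 = 3/10
P(X=3 | obs) = 1/9 / 20/63 = 7/20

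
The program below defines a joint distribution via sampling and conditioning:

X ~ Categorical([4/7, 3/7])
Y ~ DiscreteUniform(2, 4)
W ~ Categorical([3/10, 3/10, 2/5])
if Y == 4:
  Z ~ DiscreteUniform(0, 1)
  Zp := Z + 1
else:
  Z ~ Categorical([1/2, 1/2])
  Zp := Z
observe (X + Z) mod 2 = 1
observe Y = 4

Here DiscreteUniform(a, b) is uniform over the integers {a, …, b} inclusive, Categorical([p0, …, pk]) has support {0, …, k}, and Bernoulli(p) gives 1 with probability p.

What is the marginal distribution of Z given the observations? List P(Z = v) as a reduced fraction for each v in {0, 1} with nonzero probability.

Enumerate traces; 6 have nonzero weight after conditioning:
  (X=0, Y=4, W=0, Z=1) weight 1/35
  (X=0, Y=4, W=1, Z=1) weight 1/35
  (X=0, Y=4, W=2, Z=1) weight 4/105
  (X=1, Y=4, W=0, Z=0) weight 3/140
  (X=1, Y=4, W=1, Z=0) weight 3/140
  (X=1, Y=4, W=2, Z=0) weight 1/35
Group by Z:
  weight(Z=0) = 1/14
  weight(Z=1) = 2/21
Total weight = 1/14 + 2/21 = 1/6
P(Z=0 | obs) = 1/14 / 1/6 = 3/7
P(Z=1 | obs) = 2/21 / 1/6 = 4/7

P(Z=0) = 3/7, P(Z=1) = 4/7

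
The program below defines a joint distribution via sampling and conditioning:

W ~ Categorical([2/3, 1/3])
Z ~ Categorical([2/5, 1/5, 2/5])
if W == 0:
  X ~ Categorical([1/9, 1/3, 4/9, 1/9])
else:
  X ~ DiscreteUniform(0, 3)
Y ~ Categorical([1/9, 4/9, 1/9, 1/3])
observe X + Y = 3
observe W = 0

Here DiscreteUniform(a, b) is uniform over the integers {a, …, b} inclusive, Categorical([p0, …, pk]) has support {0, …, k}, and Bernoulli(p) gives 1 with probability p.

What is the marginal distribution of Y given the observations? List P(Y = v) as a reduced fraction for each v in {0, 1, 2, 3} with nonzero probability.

P(Y=0) = 1/23, P(Y=1) = 16/23, P(Y=2) = 3/23, P(Y=3) = 3/23

Enumerate traces; 12 have nonzero weight after conditioning:
  (W=0, Z=0, X=0, Y=3) weight 4/405
  (W=0, Z=0, X=1, Y=2) weight 4/405
  (W=0, Z=0, X=2, Y=1) weight 64/1215
  (W=0, Z=0, X=3, Y=0) weight 4/1215
  (W=0, Z=1, X=0, Y=3) weight 2/405
  (W=0, Z=1, X=1, Y=2) weight 2/405
  (W=0, Z=1, X=2, Y=1) weight 32/1215
  (W=0, Z=1, X=3, Y=0) weight 2/1215
  … 4 more
Group by Y:
  weight(Y=0) = 2/243
  weight(Y=1) = 32/243
  weight(Y=2) = 2/81
  weight(Y=3) = 2/81
Total weight = 2/243 + 32/243 + 2/81 + 2/81 = 46/243
P(Y=0 | obs) = 2/243 / 46/243 = 1/23
P(Y=1 | obs) = 32/243 / 46/243 = 16/23
P(Y=2 | obs) = 2/81 / 46/243 = 3/23
P(Y=3 | obs) = 2/81 / 46/243 = 3/23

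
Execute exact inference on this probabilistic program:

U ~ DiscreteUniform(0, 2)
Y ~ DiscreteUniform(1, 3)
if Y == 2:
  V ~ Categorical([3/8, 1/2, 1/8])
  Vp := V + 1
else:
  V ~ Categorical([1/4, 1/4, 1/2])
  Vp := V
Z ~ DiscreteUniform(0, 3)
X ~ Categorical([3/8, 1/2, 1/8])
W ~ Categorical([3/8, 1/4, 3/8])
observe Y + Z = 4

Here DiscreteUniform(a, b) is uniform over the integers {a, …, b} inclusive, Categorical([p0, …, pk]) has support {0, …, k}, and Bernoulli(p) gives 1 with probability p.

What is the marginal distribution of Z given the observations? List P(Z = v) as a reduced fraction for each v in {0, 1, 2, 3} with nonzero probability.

Enumerate traces; 243 have nonzero weight after conditioning:
  (U=0, Y=1, V=0, Z=3, X=0, W=0) weight 1/1024
  (U=0, Y=1, V=0, Z=3, X=0, W=1) weight 1/1536
  (U=0, Y=1, V=0, Z=3, X=0, W=2) weight 1/1024
  (U=0, Y=1, V=0, Z=3, X=1, W=0) weight 1/768
  (U=0, Y=1, V=0, Z=3, X=1, W=1) weight 1/1152
  (U=0, Y=1, V=0, Z=3, X=1, W=2) weight 1/768
  (U=0, Y=1, V=0, Z=3, X=2, W=0) weight 1/3072
  (U=0, Y=1, V=0, Z=3, X=2, W=1) weight 1/4608
  (U=0, Y=2, V=0, Z=2, X=0, W=0) weight 3/2048
  (U=0, Y=3, V=0, Z=1, X=0, W=0) weight 1/1024
  … 233 more
Group by Z:
  weight(Z=1) = 1/12
  weight(Z=2) = 1/12
  weight(Z=3) = 1/12
Total weight = 1/12 + 1/12 + 1/12 = 1/4
P(Z=1 | obs) = 1/12 / 1/4 = 1/3
P(Z=2 | obs) = 1/12 / 1/4 = 1/3
P(Z=3 | obs) = 1/12 / 1/4 = 1/3

P(Z=1) = 1/3, P(Z=2) = 1/3, P(Z=3) = 1/3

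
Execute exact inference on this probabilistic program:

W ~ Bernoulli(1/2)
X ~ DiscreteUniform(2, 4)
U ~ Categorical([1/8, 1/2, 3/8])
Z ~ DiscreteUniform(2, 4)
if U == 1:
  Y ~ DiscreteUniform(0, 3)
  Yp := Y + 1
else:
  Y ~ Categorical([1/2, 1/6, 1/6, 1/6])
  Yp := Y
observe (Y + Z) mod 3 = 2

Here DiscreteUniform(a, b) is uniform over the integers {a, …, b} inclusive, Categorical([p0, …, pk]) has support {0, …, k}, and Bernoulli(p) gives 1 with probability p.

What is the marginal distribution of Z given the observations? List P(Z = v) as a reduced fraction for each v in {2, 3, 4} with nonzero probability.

P(Z=2) = 7/12, P(Z=3) = 5/24, P(Z=4) = 5/24

Enumerate traces; 72 have nonzero weight after conditioning:
  (W=0, X=2, U=0, Z=2, Y=0) weight 1/288
  (W=0, X=2, U=0, Z=2, Y=3) weight 1/864
  (W=0, X=2, U=0, Z=3, Y=2) weight 1/864
  (W=0, X=2, U=0, Z=4, Y=1) weight 1/864
  (W=0, X=2, U=1, Z=2, Y=0) weight 1/144
  (W=0, X=2, U=1, Z=2, Y=3) weight 1/144
  (W=0, X=2, U=1, Z=3, Y=2) weight 1/144
  (W=0, X=2, U=1, Z=4, Y=1) weight 1/144
  … 64 more
Group by Z:
  weight(Z=2) = 7/36
  weight(Z=3) = 5/72
  weight(Z=4) = 5/72
Total weight = 7/36 + 5/72 + 5/72 = 1/3
P(Z=2 | obs) = 7/36 / 1/3 = 7/12
P(Z=3 | obs) = 5/72 / 1/3 = 5/24
P(Z=4 | obs) = 5/72 / 1/3 = 5/24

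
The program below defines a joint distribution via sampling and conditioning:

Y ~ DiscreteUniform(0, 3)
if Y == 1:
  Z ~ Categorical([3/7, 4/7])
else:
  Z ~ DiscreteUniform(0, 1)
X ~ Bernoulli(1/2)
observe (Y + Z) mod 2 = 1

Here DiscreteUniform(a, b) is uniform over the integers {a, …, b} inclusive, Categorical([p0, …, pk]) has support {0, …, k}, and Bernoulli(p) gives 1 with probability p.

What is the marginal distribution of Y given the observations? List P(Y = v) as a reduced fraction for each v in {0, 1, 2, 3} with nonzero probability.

Enumerate traces; 8 have nonzero weight after conditioning:
  (Y=0, Z=1, X=0) weight 1/16
  (Y=0, Z=1, X=1) weight 1/16
  (Y=1, Z=0, X=0) weight 3/56
  (Y=1, Z=0, X=1) weight 3/56
  (Y=2, Z=1, X=0) weight 1/16
  (Y=2, Z=1, X=1) weight 1/16
  (Y=3, Z=0, X=0) weight 1/16
  (Y=3, Z=0, X=1) weight 1/16
Group by Y:
  weight(Y=0) = 1/8
  weight(Y=1) = 3/28
  weight(Y=2) = 1/8
  weight(Y=3) = 1/8
Total weight = 1/8 + 3/28 + 1/8 + 1/8 = 27/56
P(Y=0 | obs) = 1/8 / 27/56 = 7/27
P(Y=1 | obs) = 3/28 / 27/56 = 2/9
P(Y=2 | obs) = 1/8 / 27/56 = 7/27
P(Y=3 | obs) = 1/8 / 27/56 = 7/27

P(Y=0) = 7/27, P(Y=1) = 2/9, P(Y=2) = 7/27, P(Y=3) = 7/27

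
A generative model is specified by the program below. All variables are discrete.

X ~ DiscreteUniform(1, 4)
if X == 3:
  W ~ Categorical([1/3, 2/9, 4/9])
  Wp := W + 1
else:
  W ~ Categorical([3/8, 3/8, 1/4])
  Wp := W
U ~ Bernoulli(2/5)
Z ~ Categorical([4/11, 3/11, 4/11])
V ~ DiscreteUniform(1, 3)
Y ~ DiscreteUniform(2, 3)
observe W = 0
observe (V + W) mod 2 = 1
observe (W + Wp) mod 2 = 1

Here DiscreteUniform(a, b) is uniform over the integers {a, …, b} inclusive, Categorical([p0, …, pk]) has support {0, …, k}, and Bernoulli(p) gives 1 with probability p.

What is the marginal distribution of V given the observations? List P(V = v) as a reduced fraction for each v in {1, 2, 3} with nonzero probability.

P(V=1) = 1/2, P(V=3) = 1/2

Enumerate traces; 24 have nonzero weight after conditioning:
  (X=3, W=0, U=0, Z=0, V=1, Y=2) weight 1/330
  (X=3, W=0, U=0, Z=0, V=1, Y=3) weight 1/330
  (X=3, W=0, U=0, Z=0, V=3, Y=2) weight 1/330
  (X=3, W=0, U=0, Z=0, V=3, Y=3) weight 1/330
  (X=3, W=0, U=0, Z=1, V=1, Y=2) weight 1/440
  (X=3, W=0, U=0, Z=1, V=1, Y=3) weight 1/440
  (X=3, W=0, U=0, Z=1, V=3, Y=2) weight 1/440
  (X=3, W=0, U=0, Z=1, V=3, Y=3) weight 1/440
  … 16 more
Group by V:
  weight(V=1) = 1/36
  weight(V=3) = 1/36
Total weight = 1/36 + 1/36 = 1/18
P(V=1 | obs) = 1/36 / 1/18 = 1/2
P(V=3 | obs) = 1/36 / 1/18 = 1/2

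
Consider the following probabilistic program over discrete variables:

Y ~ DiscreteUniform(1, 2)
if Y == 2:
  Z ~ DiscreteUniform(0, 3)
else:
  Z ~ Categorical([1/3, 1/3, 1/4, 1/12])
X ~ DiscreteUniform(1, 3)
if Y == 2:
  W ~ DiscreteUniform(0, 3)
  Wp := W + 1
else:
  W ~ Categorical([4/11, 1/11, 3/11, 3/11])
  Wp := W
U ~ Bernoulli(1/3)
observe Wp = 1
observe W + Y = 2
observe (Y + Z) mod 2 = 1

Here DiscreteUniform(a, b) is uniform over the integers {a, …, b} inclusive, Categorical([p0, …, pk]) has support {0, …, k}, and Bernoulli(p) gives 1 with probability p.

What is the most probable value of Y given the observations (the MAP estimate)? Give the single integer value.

argmax_v P(Y = v | obs) = 2

Enumerate traces; 24 have nonzero weight after conditioning:
  (Y=1, Z=0, X=1, W=1, U=0) weight 1/297
  (Y=1, Z=0, X=1, W=1, U=1) weight 1/594
  (Y=1, Z=0, X=2, W=1, U=0) weight 1/297
  (Y=1, Z=0, X=2, W=1, U=1) weight 1/594
  (Y=1, Z=0, X=3, W=1, U=0) weight 1/297
  (Y=1, Z=0, X=3, W=1, U=1) weight 1/594
  (Y=1, Z=2, X=1, W=1, U=0) weight 1/396
  (Y=1, Z=2, X=1, W=1, U=1) weight 1/792
  (Y=2, Z=1, X=1, W=0, U=0) weight 1/144
  … 15 more
Group by Y:
  weight(Y=1) = 7/264
  weight(Y=2) = 1/16
Total weight = 7/264 + 1/16 = 47/528
P(Y=1 | obs) = 7/264 / 47/528 = 14/47
P(Y=2 | obs) = 1/16 / 47/528 = 33/47
argmax = 2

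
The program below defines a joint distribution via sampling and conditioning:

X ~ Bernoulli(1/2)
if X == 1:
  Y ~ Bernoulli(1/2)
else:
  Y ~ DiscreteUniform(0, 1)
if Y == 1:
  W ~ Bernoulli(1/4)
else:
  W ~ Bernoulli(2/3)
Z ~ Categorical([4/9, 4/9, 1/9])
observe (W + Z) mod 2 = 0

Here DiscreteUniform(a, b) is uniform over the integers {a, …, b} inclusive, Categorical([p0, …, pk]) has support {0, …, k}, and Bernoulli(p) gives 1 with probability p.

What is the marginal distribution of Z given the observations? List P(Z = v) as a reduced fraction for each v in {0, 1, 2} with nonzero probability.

Enumerate traces; 12 have nonzero weight after conditioning:
  (X=0, Y=0, W=0, Z=0) weight 1/27
  (X=0, Y=0, W=0, Z=2) weight 1/108
  (X=0, Y=0, W=1, Z=1) weight 2/27
  (X=0, Y=1, W=0, Z=0) weight 1/12
  (X=0, Y=1, W=0, Z=2) weight 1/48
  (X=0, Y=1, W=1, Z=1) weight 1/36
  (X=1, Y=0, W=0, Z=0) weight 1/27
  (X=1, Y=0, W=0, Z=2) weight 1/108
  … 4 more
Group by Z:
  weight(Z=0) = 13/54
  weight(Z=1) = 11/54
  weight(Z=2) = 13/216
Total weight = 13/54 + 11/54 + 13/216 = 109/216
P(Z=0 | obs) = 13/54 / 109/216 = 52/109
P(Z=1 | obs) = 11/54 / 109/216 = 44/109
P(Z=2 | obs) = 13/216 / 109/216 = 13/109

P(Z=0) = 52/109, P(Z=1) = 44/109, P(Z=2) = 13/109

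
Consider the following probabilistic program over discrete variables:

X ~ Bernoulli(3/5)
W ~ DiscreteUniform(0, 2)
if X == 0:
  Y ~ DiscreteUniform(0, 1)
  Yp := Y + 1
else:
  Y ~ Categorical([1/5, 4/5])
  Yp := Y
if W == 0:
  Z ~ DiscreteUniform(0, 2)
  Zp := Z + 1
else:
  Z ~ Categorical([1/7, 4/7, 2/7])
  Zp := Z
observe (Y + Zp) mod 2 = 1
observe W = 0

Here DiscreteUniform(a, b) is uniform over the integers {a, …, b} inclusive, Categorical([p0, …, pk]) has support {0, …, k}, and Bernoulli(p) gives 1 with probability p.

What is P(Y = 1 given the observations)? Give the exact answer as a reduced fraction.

P(Y = 1 | obs) = 17/33

Enumerate traces; 6 have nonzero weight after conditioning:
  (X=0, W=0, Y=0, Z=0) weight 1/45
  (X=0, W=0, Y=0, Z=2) weight 1/45
  (X=0, W=0, Y=1, Z=1) weight 1/45
  (X=1, W=0, Y=0, Z=0) weight 1/75
  (X=1, W=0, Y=0, Z=2) weight 1/75
  (X=1, W=0, Y=1, Z=1) weight 4/75
Group by Y:
  weight(Y=0) = 16/225
  weight(Y=1) = 17/225
Total weight = 16/225 + 17/225 = 11/75
P(Y=0 | obs) = 16/225 / 11/75 = 16/33
P(Y=1 | obs) = 17/225 / 11/75 = 17/33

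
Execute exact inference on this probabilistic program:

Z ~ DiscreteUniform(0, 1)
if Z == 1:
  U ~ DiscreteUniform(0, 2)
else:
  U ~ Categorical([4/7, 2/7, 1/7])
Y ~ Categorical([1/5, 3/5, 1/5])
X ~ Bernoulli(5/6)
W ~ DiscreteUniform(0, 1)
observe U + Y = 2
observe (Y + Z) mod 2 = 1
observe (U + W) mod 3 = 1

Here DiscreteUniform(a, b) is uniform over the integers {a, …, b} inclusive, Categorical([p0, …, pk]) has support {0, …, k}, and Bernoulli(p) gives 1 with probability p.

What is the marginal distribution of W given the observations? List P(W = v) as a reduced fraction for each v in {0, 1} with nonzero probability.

P(W=0) = 18/25, P(W=1) = 7/25

Enumerate traces; 4 have nonzero weight after conditioning:
  (Z=0, U=1, Y=1, X=0, W=0) weight 1/140
  (Z=0, U=1, Y=1, X=1, W=0) weight 1/28
  (Z=1, U=0, Y=2, X=0, W=1) weight 1/360
  (Z=1, U=0, Y=2, X=1, W=1) weight 1/72
Group by W:
  weight(W=0) = 3/70
  weight(W=1) = 1/60
Total weight = 3/70 + 1/60 = 5/84
P(W=0 | obs) = 3/70 / 5/84 = 18/25
P(W=1 | obs) = 1/60 / 5/84 = 7/25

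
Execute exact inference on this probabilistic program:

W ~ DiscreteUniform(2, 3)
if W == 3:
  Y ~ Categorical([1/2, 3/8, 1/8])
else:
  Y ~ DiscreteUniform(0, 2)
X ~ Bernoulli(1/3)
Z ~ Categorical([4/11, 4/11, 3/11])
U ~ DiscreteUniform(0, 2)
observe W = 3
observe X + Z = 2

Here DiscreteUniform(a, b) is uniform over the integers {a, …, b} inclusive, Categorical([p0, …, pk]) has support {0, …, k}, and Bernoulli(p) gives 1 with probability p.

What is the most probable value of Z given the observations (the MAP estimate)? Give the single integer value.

Enumerate traces; 18 have nonzero weight after conditioning:
  (W=3, Y=0, X=0, Z=2, U=0) weight 1/66
  (W=3, Y=0, X=0, Z=2, U=1) weight 1/66
  (W=3, Y=0, X=0, Z=2, U=2) weight 1/66
  (W=3, Y=0, X=1, Z=1, U=0) weight 1/99
  (W=3, Y=0, X=1, Z=1, U=1) weight 1/99
  (W=3, Y=0, X=1, Z=1, U=2) weight 1/99
  (W=3, Y=1, X=0, Z=2, U=0) weight 1/88
  (W=3, Y=1, X=0, Z=2, U=1) weight 1/88
  … 10 more
Group by Z:
  weight(Z=1) = 2/33
  weight(Z=2) = 1/11
Total weight = 2/33 + 1/11 = 5/33
P(Z=1 | obs) = 2/33 / 5/33 = 2/5
P(Z=2 | obs) = 1/11 / 5/33 = 3/5
argmax = 2

argmax_v P(Z = v | obs) = 2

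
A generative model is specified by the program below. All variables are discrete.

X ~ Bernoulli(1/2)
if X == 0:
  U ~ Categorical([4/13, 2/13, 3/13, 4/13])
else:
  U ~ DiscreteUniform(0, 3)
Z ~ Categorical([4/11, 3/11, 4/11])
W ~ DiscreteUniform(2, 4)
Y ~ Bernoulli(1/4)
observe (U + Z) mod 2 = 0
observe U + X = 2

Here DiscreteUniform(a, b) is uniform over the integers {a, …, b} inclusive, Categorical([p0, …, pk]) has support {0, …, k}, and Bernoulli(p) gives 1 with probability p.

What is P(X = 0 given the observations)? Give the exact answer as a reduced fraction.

Enumerate traces; 18 have nonzero weight after conditioning:
  (X=0, U=2, Z=0, W=2, Y=0) weight 3/286
  (X=0, U=2, Z=0, W=2, Y=1) weight 1/286
  (X=0, U=2, Z=0, W=3, Y=0) weight 3/286
  (X=0, U=2, Z=0, W=3, Y=1) weight 1/286
  (X=0, U=2, Z=0, W=4, Y=0) weight 3/286
  (X=0, U=2, Z=0, W=4, Y=1) weight 1/286
  (X=0, U=2, Z=2, W=2, Y=0) weight 3/286
  (X=0, U=2, Z=2, W=2, Y=1) weight 1/286
  (X=1, U=1, Z=1, W=2, Y=0) weight 3/352
  … 9 more
Group by X:
  weight(X=0) = 12/143
  weight(X=1) = 3/88
Total weight = 12/143 + 3/88 = 135/1144
P(X=0 | obs) = 12/143 / 135/1144 = 32/45
P(X=1 | obs) = 3/88 / 135/1144 = 13/45

P(X = 0 | obs) = 32/45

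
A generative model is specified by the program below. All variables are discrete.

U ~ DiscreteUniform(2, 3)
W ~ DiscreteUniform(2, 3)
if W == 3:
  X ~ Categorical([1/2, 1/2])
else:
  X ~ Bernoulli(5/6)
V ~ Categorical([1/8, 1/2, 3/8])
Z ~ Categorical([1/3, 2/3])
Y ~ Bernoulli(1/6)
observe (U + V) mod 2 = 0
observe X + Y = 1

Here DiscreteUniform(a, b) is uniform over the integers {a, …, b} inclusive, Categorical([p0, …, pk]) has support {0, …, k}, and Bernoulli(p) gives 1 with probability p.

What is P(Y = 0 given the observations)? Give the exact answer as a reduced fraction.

P(Y = 0 | obs) = 10/11

Enumerate traces; 24 have nonzero weight after conditioning:
  (U=2, W=2, X=0, V=0, Z=0, Y=1) weight 1/3456
  (U=2, W=2, X=0, V=0, Z=1, Y=1) weight 1/1728
  (U=2, W=2, X=0, V=2, Z=0, Y=1) weight 1/1152
  (U=2, W=2, X=0, V=2, Z=1, Y=1) weight 1/576
  (U=2, W=2, X=1, V=0, Z=0, Y=0) weight 25/3456
  (U=2, W=2, X=1, V=0, Z=1, Y=0) weight 25/1728
  (U=2, W=2, X=1, V=2, Z=0, Y=0) weight 25/1152
  (U=2, W=2, X=1, V=2, Z=1, Y=0) weight 25/576
  … 16 more
Group by Y:
  weight(Y=0) = 5/18
  weight(Y=1) = 1/36
Total weight = 5/18 + 1/36 = 11/36
P(Y=0 | obs) = 5/18 / 11/36 = 10/11
P(Y=1 | obs) = 1/36 / 11/36 = 1/11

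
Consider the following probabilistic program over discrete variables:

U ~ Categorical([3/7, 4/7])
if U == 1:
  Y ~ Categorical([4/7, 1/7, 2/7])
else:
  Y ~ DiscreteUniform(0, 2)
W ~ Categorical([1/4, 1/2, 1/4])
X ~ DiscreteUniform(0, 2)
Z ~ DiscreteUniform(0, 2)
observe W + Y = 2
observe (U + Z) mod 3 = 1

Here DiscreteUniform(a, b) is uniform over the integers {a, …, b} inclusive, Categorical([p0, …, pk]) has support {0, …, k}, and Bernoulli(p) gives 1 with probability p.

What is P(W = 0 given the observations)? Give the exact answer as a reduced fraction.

Enumerate traces; 18 have nonzero weight after conditioning:
  (U=0, Y=0, W=2, X=0, Z=1) weight 1/252
  (U=0, Y=0, W=2, X=1, Z=1) weight 1/252
  (U=0, Y=0, W=2, X=2, Z=1) weight 1/252
  (U=0, Y=1, W=1, X=0, Z=1) weight 1/126
  (U=0, Y=1, W=1, X=1, Z=1) weight 1/126
  (U=0, Y=1, W=1, X=2, Z=1) weight 1/126
  (U=0, Y=2, W=0, X=0, Z=1) weight 1/252
  (U=0, Y=2, W=0, X=1, Z=1) weight 1/252
  … 10 more
Group by W:
  weight(W=0) = 5/196
  weight(W=1) = 11/294
  weight(W=2) = 23/588
Total weight = 5/196 + 11/294 + 23/588 = 5/49
P(W=0 | obs) = 5/196 / 5/49 = 1/4
P(W=1 | obs) = 11/294 / 5/49 = 11/30
P(W=2 | obs) = 23/588 / 5/49 = 23/60

P(W = 0 | obs) = 1/4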